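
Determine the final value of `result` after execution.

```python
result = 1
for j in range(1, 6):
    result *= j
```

Let's trace through this code step by step.

Initialize: result = 1
Entering loop: for j in range(1, 6):

After execution: result = 120
120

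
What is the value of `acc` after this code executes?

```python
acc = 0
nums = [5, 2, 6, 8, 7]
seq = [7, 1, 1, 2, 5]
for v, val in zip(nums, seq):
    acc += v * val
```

Let's trace through this code step by step.

Initialize: acc = 0
Initialize: nums = [5, 2, 6, 8, 7]
Initialize: seq = [7, 1, 1, 2, 5]
Entering loop: for v, val in zip(nums, seq):

After execution: acc = 94
94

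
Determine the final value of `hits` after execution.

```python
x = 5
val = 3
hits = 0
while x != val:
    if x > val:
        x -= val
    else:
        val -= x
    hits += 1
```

Let's trace through this code step by step.

Initialize: x = 5
Initialize: val = 3
Initialize: hits = 0
Entering loop: while x != val:

After execution: hits = 3
3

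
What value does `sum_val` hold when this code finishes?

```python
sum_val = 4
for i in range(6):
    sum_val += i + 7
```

Let's trace through this code step by step.

Initialize: sum_val = 4
Entering loop: for i in range(6):

After execution: sum_val = 61
61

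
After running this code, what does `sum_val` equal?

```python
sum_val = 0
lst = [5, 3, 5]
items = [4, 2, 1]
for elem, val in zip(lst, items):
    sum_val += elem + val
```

Let's trace through this code step by step.

Initialize: sum_val = 0
Initialize: lst = [5, 3, 5]
Initialize: items = [4, 2, 1]
Entering loop: for elem, val in zip(lst, items):

After execution: sum_val = 20
20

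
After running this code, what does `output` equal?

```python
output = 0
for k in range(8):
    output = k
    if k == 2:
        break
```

Let's trace through this code step by step.

Initialize: output = 0
Entering loop: for k in range(8):

After execution: output = 2
2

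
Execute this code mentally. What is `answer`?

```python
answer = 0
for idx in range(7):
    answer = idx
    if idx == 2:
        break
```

Let's trace through this code step by step.

Initialize: answer = 0
Entering loop: for idx in range(7):

After execution: answer = 2
2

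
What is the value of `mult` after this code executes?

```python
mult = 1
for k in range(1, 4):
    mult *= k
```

Let's trace through this code step by step.

Initialize: mult = 1
Entering loop: for k in range(1, 4):

After execution: mult = 6
6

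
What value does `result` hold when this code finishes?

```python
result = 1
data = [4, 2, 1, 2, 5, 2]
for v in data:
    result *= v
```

Let's trace through this code step by step.

Initialize: result = 1
Initialize: data = [4, 2, 1, 2, 5, 2]
Entering loop: for v in data:

After execution: result = 160
160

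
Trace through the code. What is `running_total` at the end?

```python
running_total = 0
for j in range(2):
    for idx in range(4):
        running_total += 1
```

Let's trace through this code step by step.

Initialize: running_total = 0
Entering loop: for j in range(2):

After execution: running_total = 8
8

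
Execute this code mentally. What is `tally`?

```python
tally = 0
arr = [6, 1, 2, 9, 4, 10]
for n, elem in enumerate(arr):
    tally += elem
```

Let's trace through this code step by step.

Initialize: tally = 0
Initialize: arr = [6, 1, 2, 9, 4, 10]
Entering loop: for n, elem in enumerate(arr):

After execution: tally = 32
32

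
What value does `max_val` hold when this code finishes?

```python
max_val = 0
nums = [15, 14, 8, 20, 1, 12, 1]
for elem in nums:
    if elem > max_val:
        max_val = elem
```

Let's trace through this code step by step.

Initialize: max_val = 0
Initialize: nums = [15, 14, 8, 20, 1, 12, 1]
Entering loop: for elem in nums:

After execution: max_val = 20
20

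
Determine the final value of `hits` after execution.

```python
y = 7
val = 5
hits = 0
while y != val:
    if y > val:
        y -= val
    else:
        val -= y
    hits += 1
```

Let's trace through this code step by step.

Initialize: y = 7
Initialize: val = 5
Initialize: hits = 0
Entering loop: while y != val:

After execution: hits = 4
4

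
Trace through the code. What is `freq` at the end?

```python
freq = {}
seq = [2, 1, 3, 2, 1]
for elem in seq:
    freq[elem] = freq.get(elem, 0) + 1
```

Let's trace through this code step by step.

Initialize: freq = {}
Initialize: seq = [2, 1, 3, 2, 1]
Entering loop: for elem in seq:

After execution: freq = {2: 2, 1: 2, 3: 1}
{2: 2, 1: 2, 3: 1}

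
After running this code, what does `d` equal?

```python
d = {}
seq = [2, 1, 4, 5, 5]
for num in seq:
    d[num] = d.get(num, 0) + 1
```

Let's trace through this code step by step.

Initialize: d = {}
Initialize: seq = [2, 1, 4, 5, 5]
Entering loop: for num in seq:

After execution: d = {2: 1, 1: 1, 4: 1, 5: 2}
{2: 1, 1: 1, 4: 1, 5: 2}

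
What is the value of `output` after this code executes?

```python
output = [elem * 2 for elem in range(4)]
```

Let's trace through this code step by step.

Initialize: output = [elem * 2 for elem in range(4)]

After execution: output = [0, 2, 4, 6]
[0, 2, 4, 6]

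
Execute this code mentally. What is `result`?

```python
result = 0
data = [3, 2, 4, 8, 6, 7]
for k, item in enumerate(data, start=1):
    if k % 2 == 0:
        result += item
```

Let's trace through this code step by step.

Initialize: result = 0
Initialize: data = [3, 2, 4, 8, 6, 7]
Entering loop: for k, item in enumerate(data, start=1):

After execution: result = 17
17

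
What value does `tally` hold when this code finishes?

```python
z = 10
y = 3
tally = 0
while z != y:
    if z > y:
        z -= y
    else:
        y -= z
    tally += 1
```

Let's trace through this code step by step.

Initialize: z = 10
Initialize: y = 3
Initialize: tally = 0
Entering loop: while z != y:

After execution: tally = 5
5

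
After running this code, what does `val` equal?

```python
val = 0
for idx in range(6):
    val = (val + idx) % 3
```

Let's trace through this code step by step.

Initialize: val = 0
Entering loop: for idx in range(6):

After execution: val = 0
0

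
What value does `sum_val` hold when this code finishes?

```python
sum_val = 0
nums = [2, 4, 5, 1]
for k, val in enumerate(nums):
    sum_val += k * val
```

Let's trace through this code step by step.

Initialize: sum_val = 0
Initialize: nums = [2, 4, 5, 1]
Entering loop: for k, val in enumerate(nums):

After execution: sum_val = 17
17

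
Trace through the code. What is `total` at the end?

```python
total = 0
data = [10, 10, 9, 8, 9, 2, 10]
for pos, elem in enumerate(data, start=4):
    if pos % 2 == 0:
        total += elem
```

Let's trace through this code step by step.

Initialize: total = 0
Initialize: data = [10, 10, 9, 8, 9, 2, 10]
Entering loop: for pos, elem in enumerate(data, start=4):

After execution: total = 38
38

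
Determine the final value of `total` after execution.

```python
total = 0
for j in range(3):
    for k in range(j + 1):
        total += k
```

Let's trace through this code step by step.

Initialize: total = 0
Entering loop: for j in range(3):

After execution: total = 4
4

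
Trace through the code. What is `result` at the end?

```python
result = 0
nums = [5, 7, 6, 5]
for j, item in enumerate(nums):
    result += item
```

Let's trace through this code step by step.

Initialize: result = 0
Initialize: nums = [5, 7, 6, 5]
Entering loop: for j, item in enumerate(nums):

After execution: result = 23
23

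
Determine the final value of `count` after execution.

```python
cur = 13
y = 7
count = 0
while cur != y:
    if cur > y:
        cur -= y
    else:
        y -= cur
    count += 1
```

Let's trace through this code step by step.

Initialize: cur = 13
Initialize: y = 7
Initialize: count = 0
Entering loop: while cur != y:

After execution: count = 7
7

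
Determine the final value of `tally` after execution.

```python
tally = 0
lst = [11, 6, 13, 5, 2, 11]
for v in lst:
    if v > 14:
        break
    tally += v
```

Let's trace through this code step by step.

Initialize: tally = 0
Initialize: lst = [11, 6, 13, 5, 2, 11]
Entering loop: for v in lst:

After execution: tally = 48
48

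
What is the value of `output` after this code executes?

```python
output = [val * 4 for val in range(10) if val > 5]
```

Let's trace through this code step by step.

Initialize: output = [val * 4 for val in range(10) if val > 5]

After execution: output = [24, 28, 32, 36]
[24, 28, 32, 36]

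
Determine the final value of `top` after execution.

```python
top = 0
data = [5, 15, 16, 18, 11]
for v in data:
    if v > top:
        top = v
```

Let's trace through this code step by step.

Initialize: top = 0
Initialize: data = [5, 15, 16, 18, 11]
Entering loop: for v in data:

After execution: top = 18
18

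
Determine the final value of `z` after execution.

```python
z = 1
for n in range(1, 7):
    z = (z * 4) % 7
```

Let's trace through this code step by step.

Initialize: z = 1
Entering loop: for n in range(1, 7):

After execution: z = 1
1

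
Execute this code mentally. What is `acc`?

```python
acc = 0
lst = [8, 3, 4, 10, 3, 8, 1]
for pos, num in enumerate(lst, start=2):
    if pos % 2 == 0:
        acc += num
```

Let's trace through this code step by step.

Initialize: acc = 0
Initialize: lst = [8, 3, 4, 10, 3, 8, 1]
Entering loop: for pos, num in enumerate(lst, start=2):

After execution: acc = 16
16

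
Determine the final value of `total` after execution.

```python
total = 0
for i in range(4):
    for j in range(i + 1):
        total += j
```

Let's trace through this code step by step.

Initialize: total = 0
Entering loop: for i in range(4):

After execution: total = 10
10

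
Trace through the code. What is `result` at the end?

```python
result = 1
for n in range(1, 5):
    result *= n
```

Let's trace through this code step by step.

Initialize: result = 1
Entering loop: for n in range(1, 5):

After execution: result = 24
24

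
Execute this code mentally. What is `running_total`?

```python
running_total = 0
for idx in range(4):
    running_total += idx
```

Let's trace through this code step by step.

Initialize: running_total = 0
Entering loop: for idx in range(4):

After execution: running_total = 6
6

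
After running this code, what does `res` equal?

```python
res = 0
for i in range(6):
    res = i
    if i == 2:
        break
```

Let's trace through this code step by step.

Initialize: res = 0
Entering loop: for i in range(6):

After execution: res = 2
2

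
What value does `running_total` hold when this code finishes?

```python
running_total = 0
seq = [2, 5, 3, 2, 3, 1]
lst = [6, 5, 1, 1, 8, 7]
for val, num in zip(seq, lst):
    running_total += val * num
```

Let's trace through this code step by step.

Initialize: running_total = 0
Initialize: seq = [2, 5, 3, 2, 3, 1]
Initialize: lst = [6, 5, 1, 1, 8, 7]
Entering loop: for val, num in zip(seq, lst):

After execution: running_total = 73
73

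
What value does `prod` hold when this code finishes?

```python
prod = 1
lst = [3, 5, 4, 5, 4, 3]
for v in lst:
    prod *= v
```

Let's trace through this code step by step.

Initialize: prod = 1
Initialize: lst = [3, 5, 4, 5, 4, 3]
Entering loop: for v in lst:

After execution: prod = 3600
3600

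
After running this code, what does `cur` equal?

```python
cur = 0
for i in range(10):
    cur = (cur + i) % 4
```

Let's trace through this code step by step.

Initialize: cur = 0
Entering loop: for i in range(10):

After execution: cur = 1
1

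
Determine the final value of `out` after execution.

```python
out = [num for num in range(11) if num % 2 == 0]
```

Let's trace through this code step by step.

Initialize: out = [num for num in range(11) if num % 2 == 0]

After execution: out = [0, 2, 4, 6, 8, 10]
[0, 2, 4, 6, 8, 10]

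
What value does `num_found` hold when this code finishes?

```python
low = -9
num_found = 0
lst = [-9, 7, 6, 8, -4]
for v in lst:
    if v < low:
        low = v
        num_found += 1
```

Let's trace through this code step by step.

Initialize: low = -9
Initialize: num_found = 0
Initialize: lst = [-9, 7, 6, 8, -4]
Entering loop: for v in lst:

After execution: num_found = 0
0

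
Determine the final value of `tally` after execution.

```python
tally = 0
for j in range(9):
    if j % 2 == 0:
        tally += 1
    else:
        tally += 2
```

Let's trace through this code step by step.

Initialize: tally = 0
Entering loop: for j in range(9):

After execution: tally = 13
13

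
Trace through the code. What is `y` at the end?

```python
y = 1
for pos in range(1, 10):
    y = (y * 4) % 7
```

Let's trace through this code step by step.

Initialize: y = 1
Entering loop: for pos in range(1, 10):

After execution: y = 1
1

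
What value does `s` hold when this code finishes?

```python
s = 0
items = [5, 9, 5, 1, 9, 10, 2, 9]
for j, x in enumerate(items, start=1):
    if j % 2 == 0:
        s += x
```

Let's trace through this code step by step.

Initialize: s = 0
Initialize: items = [5, 9, 5, 1, 9, 10, 2, 9]
Entering loop: for j, x in enumerate(items, start=1):

After execution: s = 29
29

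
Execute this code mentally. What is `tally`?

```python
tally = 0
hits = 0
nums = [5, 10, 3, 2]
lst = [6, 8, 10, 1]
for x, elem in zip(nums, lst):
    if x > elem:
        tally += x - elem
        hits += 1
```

Let's trace through this code step by step.

Initialize: tally = 0
Initialize: hits = 0
Initialize: nums = [5, 10, 3, 2]
Initialize: lst = [6, 8, 10, 1]
Entering loop: for x, elem in zip(nums, lst):

After execution: tally = 3
3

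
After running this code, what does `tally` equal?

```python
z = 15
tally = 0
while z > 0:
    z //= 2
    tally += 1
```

Let's trace through this code step by step.

Initialize: z = 15
Initialize: tally = 0
Entering loop: while z > 0:

After execution: tally = 4
4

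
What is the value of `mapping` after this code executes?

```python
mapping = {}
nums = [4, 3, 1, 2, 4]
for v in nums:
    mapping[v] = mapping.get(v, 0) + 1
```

Let's trace through this code step by step.

Initialize: mapping = {}
Initialize: nums = [4, 3, 1, 2, 4]
Entering loop: for v in nums:

After execution: mapping = {4: 2, 3: 1, 1: 1, 2: 1}
{4: 2, 3: 1, 1: 1, 2: 1}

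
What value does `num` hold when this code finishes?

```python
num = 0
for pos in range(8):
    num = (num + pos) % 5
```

Let's trace through this code step by step.

Initialize: num = 0
Entering loop: for pos in range(8):

After execution: num = 3
3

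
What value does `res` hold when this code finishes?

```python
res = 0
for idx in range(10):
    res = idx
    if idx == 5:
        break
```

Let's trace through this code step by step.

Initialize: res = 0
Entering loop: for idx in range(10):

After execution: res = 5
5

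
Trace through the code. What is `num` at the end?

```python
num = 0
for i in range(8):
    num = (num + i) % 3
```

Let's trace through this code step by step.

Initialize: num = 0
Entering loop: for i in range(8):

After execution: num = 1
1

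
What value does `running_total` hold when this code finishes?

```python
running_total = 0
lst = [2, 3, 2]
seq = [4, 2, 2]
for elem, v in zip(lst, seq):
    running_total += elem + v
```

Let's trace through this code step by step.

Initialize: running_total = 0
Initialize: lst = [2, 3, 2]
Initialize: seq = [4, 2, 2]
Entering loop: for elem, v in zip(lst, seq):

After execution: running_total = 15
15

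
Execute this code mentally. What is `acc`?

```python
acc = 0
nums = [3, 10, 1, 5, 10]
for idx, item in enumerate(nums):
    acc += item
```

Let's trace through this code step by step.

Initialize: acc = 0
Initialize: nums = [3, 10, 1, 5, 10]
Entering loop: for idx, item in enumerate(nums):

After execution: acc = 29
29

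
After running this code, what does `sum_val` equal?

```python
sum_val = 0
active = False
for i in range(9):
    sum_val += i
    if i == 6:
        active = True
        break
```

Let's trace through this code step by step.

Initialize: sum_val = 0
Initialize: active = False
Entering loop: for i in range(9):

After execution: sum_val = 21
21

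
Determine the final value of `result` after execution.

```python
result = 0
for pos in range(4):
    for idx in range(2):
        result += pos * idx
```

Let's trace through this code step by step.

Initialize: result = 0
Entering loop: for pos in range(4):

After execution: result = 6
6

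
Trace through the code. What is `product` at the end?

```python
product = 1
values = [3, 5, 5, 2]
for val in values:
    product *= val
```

Let's trace through this code step by step.

Initialize: product = 1
Initialize: values = [3, 5, 5, 2]
Entering loop: for val in values:

After execution: product = 150
150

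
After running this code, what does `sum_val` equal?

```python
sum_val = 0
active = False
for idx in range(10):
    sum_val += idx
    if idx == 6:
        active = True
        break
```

Let's trace through this code step by step.

Initialize: sum_val = 0
Initialize: active = False
Entering loop: for idx in range(10):

After execution: sum_val = 21
21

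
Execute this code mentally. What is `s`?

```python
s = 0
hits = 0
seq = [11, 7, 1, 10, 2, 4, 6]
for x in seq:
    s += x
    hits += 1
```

Let's trace through this code step by step.

Initialize: s = 0
Initialize: hits = 0
Initialize: seq = [11, 7, 1, 10, 2, 4, 6]
Entering loop: for x in seq:

After execution: s = 41
41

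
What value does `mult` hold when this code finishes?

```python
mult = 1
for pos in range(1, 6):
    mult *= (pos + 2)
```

Let's trace through this code step by step.

Initialize: mult = 1
Entering loop: for pos in range(1, 6):

After execution: mult = 2520
2520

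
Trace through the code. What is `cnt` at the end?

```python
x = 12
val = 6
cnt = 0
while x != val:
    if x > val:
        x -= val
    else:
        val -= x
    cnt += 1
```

Let's trace through this code step by step.

Initialize: x = 12
Initialize: val = 6
Initialize: cnt = 0
Entering loop: while x != val:

After execution: cnt = 1
1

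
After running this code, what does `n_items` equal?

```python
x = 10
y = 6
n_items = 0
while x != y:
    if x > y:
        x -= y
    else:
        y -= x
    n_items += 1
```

Let's trace through this code step by step.

Initialize: x = 10
Initialize: y = 6
Initialize: n_items = 0
Entering loop: while x != y:

After execution: n_items = 3
3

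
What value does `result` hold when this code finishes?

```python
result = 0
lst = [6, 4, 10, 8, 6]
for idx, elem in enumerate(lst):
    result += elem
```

Let's trace through this code step by step.

Initialize: result = 0
Initialize: lst = [6, 4, 10, 8, 6]
Entering loop: for idx, elem in enumerate(lst):

After execution: result = 34
34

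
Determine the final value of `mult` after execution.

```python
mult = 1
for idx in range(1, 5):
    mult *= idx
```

Let's trace through this code step by step.

Initialize: mult = 1
Entering loop: for idx in range(1, 5):

After execution: mult = 24
24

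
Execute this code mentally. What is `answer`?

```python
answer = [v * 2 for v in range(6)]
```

Let's trace through this code step by step.

Initialize: answer = [v * 2 for v in range(6)]

After execution: answer = [0, 2, 4, 6, 8, 10]
[0, 2, 4, 6, 8, 10]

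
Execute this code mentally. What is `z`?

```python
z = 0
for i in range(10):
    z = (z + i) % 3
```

Let's trace through this code step by step.

Initialize: z = 0
Entering loop: for i in range(10):

After execution: z = 0
0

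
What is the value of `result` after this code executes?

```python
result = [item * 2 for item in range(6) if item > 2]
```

Let's trace through this code step by step.

Initialize: result = [item * 2 for item in range(6) if item > 2]

After execution: result = [6, 8, 10]
[6, 8, 10]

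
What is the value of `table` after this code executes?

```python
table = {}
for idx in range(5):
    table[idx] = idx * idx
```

Let's trace through this code step by step.

Initialize: table = {}
Entering loop: for idx in range(5):

After execution: table = {0: 0, 1: 1, 2: 4, 3: 9, 4: 16}
{0: 0, 1: 1, 2: 4, 3: 9, 4: 16}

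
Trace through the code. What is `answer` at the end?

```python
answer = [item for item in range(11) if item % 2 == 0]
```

Let's trace through this code step by step.

Initialize: answer = [item for item in range(11) if item % 2 == 0]

After execution: answer = [0, 2, 4, 6, 8, 10]
[0, 2, 4, 6, 8, 10]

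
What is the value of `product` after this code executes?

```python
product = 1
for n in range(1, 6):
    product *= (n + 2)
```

Let's trace through this code step by step.

Initialize: product = 1
Entering loop: for n in range(1, 6):

After execution: product = 2520
2520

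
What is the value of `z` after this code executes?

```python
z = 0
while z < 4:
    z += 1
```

Let's trace through this code step by step.

Initialize: z = 0
Entering loop: while z < 4:

After execution: z = 4
4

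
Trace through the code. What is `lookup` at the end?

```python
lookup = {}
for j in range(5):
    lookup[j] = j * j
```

Let's trace through this code step by step.

Initialize: lookup = {}
Entering loop: for j in range(5):

After execution: lookup = {0: 0, 1: 1, 2: 4, 3: 9, 4: 16}
{0: 0, 1: 1, 2: 4, 3: 9, 4: 16}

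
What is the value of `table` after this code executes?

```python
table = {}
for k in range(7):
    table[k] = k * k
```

Let's trace through this code step by step.

Initialize: table = {}
Entering loop: for k in range(7):

After execution: table = {0: 0, 1: 1, 2: 4, 3: 9, 4: 16, 5: 25, 6: 36}
{0: 0, 1: 1, 2: 4, 3: 9, 4: 16, 5: 25, 6: 36}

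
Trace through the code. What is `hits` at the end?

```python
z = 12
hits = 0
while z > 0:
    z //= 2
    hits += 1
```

Let's trace through this code step by step.

Initialize: z = 12
Initialize: hits = 0
Entering loop: while z > 0:

After execution: hits = 4
4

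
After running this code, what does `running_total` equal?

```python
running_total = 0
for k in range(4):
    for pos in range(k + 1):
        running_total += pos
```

Let's trace through this code step by step.

Initialize: running_total = 0
Entering loop: for k in range(4):

After execution: running_total = 10
10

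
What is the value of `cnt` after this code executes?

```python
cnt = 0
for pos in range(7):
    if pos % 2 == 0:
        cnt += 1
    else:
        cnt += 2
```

Let's trace through this code step by step.

Initialize: cnt = 0
Entering loop: for pos in range(7):

After execution: cnt = 10
10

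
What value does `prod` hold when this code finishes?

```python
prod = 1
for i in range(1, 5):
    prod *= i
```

Let's trace through this code step by step.

Initialize: prod = 1
Entering loop: for i in range(1, 5):

After execution: prod = 24
24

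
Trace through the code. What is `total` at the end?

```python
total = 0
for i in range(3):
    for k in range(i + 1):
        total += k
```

Let's trace through this code step by step.

Initialize: total = 0
Entering loop: for i in range(3):

After execution: total = 4
4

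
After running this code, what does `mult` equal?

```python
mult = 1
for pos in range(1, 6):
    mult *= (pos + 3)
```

Let's trace through this code step by step.

Initialize: mult = 1
Entering loop: for pos in range(1, 6):

After execution: mult = 6720
6720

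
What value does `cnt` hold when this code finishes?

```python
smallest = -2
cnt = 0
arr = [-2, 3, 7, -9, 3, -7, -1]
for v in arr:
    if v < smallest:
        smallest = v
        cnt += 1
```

Let's trace through this code step by step.

Initialize: smallest = -2
Initialize: cnt = 0
Initialize: arr = [-2, 3, 7, -9, 3, -7, -1]
Entering loop: for v in arr:

After execution: cnt = 1
1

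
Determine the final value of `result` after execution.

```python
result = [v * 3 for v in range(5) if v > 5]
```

Let's trace through this code step by step.

Initialize: result = [v * 3 for v in range(5) if v > 5]

After execution: result = []
[]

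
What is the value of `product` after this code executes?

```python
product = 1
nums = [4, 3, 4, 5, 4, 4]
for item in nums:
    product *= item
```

Let's trace through this code step by step.

Initialize: product = 1
Initialize: nums = [4, 3, 4, 5, 4, 4]
Entering loop: for item in nums:

After execution: product = 3840
3840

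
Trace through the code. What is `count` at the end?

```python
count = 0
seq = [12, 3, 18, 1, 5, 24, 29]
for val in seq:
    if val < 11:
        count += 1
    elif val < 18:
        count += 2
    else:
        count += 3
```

Let's trace through this code step by step.

Initialize: count = 0
Initialize: seq = [12, 3, 18, 1, 5, 24, 29]
Entering loop: for val in seq:

After execution: count = 14
14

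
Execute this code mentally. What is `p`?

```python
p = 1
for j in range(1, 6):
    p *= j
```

Let's trace through this code step by step.

Initialize: p = 1
Entering loop: for j in range(1, 6):

After execution: p = 120
120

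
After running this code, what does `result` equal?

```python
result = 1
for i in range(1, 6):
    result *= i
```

Let's trace through this code step by step.

Initialize: result = 1
Entering loop: for i in range(1, 6):

After execution: result = 120
120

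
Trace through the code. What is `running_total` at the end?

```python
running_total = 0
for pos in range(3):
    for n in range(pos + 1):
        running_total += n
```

Let's trace through this code step by step.

Initialize: running_total = 0
Entering loop: for pos in range(3):

After execution: running_total = 4
4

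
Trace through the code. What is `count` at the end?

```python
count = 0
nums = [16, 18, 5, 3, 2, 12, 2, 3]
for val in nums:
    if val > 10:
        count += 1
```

Let's trace through this code step by step.

Initialize: count = 0
Initialize: nums = [16, 18, 5, 3, 2, 12, 2, 3]
Entering loop: for val in nums:

After execution: count = 3
3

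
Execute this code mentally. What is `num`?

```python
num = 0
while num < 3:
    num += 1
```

Let's trace through this code step by step.

Initialize: num = 0
Entering loop: while num < 3:

After execution: num = 3
3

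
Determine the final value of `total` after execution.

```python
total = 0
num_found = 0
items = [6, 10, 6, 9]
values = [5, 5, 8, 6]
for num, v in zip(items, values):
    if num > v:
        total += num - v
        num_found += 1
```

Let's trace through this code step by step.

Initialize: total = 0
Initialize: num_found = 0
Initialize: items = [6, 10, 6, 9]
Initialize: values = [5, 5, 8, 6]
Entering loop: for num, v in zip(items, values):

After execution: total = 9
9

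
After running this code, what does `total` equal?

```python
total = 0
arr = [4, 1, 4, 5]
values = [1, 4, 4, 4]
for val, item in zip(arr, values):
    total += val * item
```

Let's trace through this code step by step.

Initialize: total = 0
Initialize: arr = [4, 1, 4, 5]
Initialize: values = [1, 4, 4, 4]
Entering loop: for val, item in zip(arr, values):

After execution: total = 44
44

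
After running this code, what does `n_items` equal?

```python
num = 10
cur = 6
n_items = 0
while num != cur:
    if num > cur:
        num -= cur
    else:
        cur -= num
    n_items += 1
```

Let's trace through this code step by step.

Initialize: num = 10
Initialize: cur = 6
Initialize: n_items = 0
Entering loop: while num != cur:

After execution: n_items = 3
3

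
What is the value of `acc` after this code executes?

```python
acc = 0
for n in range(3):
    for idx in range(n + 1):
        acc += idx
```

Let's trace through this code step by step.

Initialize: acc = 0
Entering loop: for n in range(3):

After execution: acc = 4
4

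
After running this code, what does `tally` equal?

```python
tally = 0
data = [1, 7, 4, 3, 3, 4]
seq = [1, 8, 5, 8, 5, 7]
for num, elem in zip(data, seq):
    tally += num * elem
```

Let's trace through this code step by step.

Initialize: tally = 0
Initialize: data = [1, 7, 4, 3, 3, 4]
Initialize: seq = [1, 8, 5, 8, 5, 7]
Entering loop: for num, elem in zip(data, seq):

After execution: tally = 144
144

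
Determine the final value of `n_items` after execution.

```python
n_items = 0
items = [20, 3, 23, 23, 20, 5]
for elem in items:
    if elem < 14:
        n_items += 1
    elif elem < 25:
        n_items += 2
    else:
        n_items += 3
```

Let's trace through this code step by step.

Initialize: n_items = 0
Initialize: items = [20, 3, 23, 23, 20, 5]
Entering loop: for elem in items:

After execution: n_items = 10
10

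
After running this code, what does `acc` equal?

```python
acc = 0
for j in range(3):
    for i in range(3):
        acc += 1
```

Let's trace through this code step by step.

Initialize: acc = 0
Entering loop: for j in range(3):

After execution: acc = 9
9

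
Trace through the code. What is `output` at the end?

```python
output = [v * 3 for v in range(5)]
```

Let's trace through this code step by step.

Initialize: output = [v * 3 for v in range(5)]

After execution: output = [0, 3, 6, 9, 12]
[0, 3, 6, 9, 12]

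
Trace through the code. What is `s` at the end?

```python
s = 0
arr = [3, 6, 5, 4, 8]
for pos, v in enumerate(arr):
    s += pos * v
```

Let's trace through this code step by step.

Initialize: s = 0
Initialize: arr = [3, 6, 5, 4, 8]
Entering loop: for pos, v in enumerate(arr):

After execution: s = 60
60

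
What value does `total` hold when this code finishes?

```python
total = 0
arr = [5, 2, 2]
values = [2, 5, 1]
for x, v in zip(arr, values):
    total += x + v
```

Let's trace through this code step by step.

Initialize: total = 0
Initialize: arr = [5, 2, 2]
Initialize: values = [2, 5, 1]
Entering loop: for x, v in zip(arr, values):

After execution: total = 17
17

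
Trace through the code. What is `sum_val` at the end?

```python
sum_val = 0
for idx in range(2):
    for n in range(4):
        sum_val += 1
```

Let's trace through this code step by step.

Initialize: sum_val = 0
Entering loop: for idx in range(2):

After execution: sum_val = 8
8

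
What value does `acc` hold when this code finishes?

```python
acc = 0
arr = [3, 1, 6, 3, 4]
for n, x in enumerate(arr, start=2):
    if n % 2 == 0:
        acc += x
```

Let's trace through this code step by step.

Initialize: acc = 0
Initialize: arr = [3, 1, 6, 3, 4]
Entering loop: for n, x in enumerate(arr, start=2):

After execution: acc = 13
13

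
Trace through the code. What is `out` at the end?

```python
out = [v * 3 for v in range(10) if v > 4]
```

Let's trace through this code step by step.

Initialize: out = [v * 3 for v in range(10) if v > 4]

After execution: out = [15, 18, 21, 24, 27]
[15, 18, 21, 24, 27]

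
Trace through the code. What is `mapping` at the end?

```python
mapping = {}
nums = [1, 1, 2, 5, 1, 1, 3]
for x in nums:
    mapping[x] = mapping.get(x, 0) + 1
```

Let's trace through this code step by step.

Initialize: mapping = {}
Initialize: nums = [1, 1, 2, 5, 1, 1, 3]
Entering loop: for x in nums:

After execution: mapping = {1: 4, 2: 1, 5: 1, 3: 1}
{1: 4, 2: 1, 5: 1, 3: 1}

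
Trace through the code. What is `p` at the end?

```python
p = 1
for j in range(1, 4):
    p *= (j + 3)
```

Let's trace through this code step by step.

Initialize: p = 1
Entering loop: for j in range(1, 4):

After execution: p = 120
120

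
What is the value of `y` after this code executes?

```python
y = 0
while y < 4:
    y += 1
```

Let's trace through this code step by step.

Initialize: y = 0
Entering loop: while y < 4:

After execution: y = 4
4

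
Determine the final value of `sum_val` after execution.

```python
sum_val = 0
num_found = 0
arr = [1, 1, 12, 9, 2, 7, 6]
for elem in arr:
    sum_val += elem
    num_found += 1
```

Let's trace through this code step by step.

Initialize: sum_val = 0
Initialize: num_found = 0
Initialize: arr = [1, 1, 12, 9, 2, 7, 6]
Entering loop: for elem in arr:

After execution: sum_val = 38
38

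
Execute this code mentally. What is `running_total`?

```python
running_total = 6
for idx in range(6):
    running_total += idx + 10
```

Let's trace through this code step by step.

Initialize: running_total = 6
Entering loop: for idx in range(6):

After execution: running_total = 81
81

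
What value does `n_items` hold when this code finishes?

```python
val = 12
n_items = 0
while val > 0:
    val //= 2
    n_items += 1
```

Let's trace through this code step by step.

Initialize: val = 12
Initialize: n_items = 0
Entering loop: while val > 0:

After execution: n_items = 4
4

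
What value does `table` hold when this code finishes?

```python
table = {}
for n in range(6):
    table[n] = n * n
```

Let's trace through this code step by step.

Initialize: table = {}
Entering loop: for n in range(6):

After execution: table = {0: 0, 1: 1, 2: 4, 3: 9, 4: 16, 5: 25}
{0: 0, 1: 1, 2: 4, 3: 9, 4: 16, 5: 25}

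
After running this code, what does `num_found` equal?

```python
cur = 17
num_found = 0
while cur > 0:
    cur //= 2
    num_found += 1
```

Let's trace through this code step by step.

Initialize: cur = 17
Initialize: num_found = 0
Entering loop: while cur > 0:

After execution: num_found = 5
5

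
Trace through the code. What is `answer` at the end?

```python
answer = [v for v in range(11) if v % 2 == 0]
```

Let's trace through this code step by step.

Initialize: answer = [v for v in range(11) if v % 2 == 0]

After execution: answer = [0, 2, 4, 6, 8, 10]
[0, 2, 4, 6, 8, 10]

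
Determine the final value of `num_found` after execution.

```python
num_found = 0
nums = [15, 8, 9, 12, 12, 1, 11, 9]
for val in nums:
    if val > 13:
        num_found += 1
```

Let's trace through this code step by step.

Initialize: num_found = 0
Initialize: nums = [15, 8, 9, 12, 12, 1, 11, 9]
Entering loop: for val in nums:

After execution: num_found = 1
1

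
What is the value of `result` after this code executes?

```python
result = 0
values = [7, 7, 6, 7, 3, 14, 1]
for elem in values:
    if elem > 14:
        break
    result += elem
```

Let's trace through this code step by step.

Initialize: result = 0
Initialize: values = [7, 7, 6, 7, 3, 14, 1]
Entering loop: for elem in values:

After execution: result = 45
45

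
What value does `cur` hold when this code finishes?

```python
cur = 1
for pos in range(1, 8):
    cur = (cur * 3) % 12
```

Let's trace through this code step by step.

Initialize: cur = 1
Entering loop: for pos in range(1, 8):

After execution: cur = 3
3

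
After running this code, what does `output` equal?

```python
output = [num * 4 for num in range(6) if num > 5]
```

Let's trace through this code step by step.

Initialize: output = [num * 4 for num in range(6) if num > 5]

After execution: output = []
[]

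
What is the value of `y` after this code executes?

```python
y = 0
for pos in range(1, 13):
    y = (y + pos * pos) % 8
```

Let's trace through this code step by step.

Initialize: y = 0
Entering loop: for pos in range(1, 13):

After execution: y = 2
2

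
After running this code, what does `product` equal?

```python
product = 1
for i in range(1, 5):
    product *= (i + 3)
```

Let's trace through this code step by step.

Initialize: product = 1
Entering loop: for i in range(1, 5):

After execution: product = 840
840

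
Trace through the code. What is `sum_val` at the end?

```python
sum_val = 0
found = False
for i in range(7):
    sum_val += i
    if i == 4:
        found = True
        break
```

Let's trace through this code step by step.

Initialize: sum_val = 0
Initialize: found = False
Entering loop: for i in range(7):

After execution: sum_val = 10
10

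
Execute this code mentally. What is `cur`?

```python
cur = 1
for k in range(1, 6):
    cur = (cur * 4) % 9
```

Let's trace through this code step by step.

Initialize: cur = 1
Entering loop: for k in range(1, 6):

After execution: cur = 7
7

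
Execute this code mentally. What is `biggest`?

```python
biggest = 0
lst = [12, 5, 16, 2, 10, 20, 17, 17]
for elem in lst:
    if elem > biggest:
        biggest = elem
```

Let's trace through this code step by step.

Initialize: biggest = 0
Initialize: lst = [12, 5, 16, 2, 10, 20, 17, 17]
Entering loop: for elem in lst:

After execution: biggest = 20
20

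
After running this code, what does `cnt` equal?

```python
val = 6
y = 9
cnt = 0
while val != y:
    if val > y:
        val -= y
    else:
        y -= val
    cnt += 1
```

Let's trace through this code step by step.

Initialize: val = 6
Initialize: y = 9
Initialize: cnt = 0
Entering loop: while val != y:

After execution: cnt = 2
2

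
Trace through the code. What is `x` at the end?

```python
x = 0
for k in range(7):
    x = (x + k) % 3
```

Let's trace through this code step by step.

Initialize: x = 0
Entering loop: for k in range(7):

After execution: x = 0
0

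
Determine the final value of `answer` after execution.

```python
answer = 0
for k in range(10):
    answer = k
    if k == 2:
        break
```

Let's trace through this code step by step.

Initialize: answer = 0
Entering loop: for k in range(10):

After execution: answer = 2
2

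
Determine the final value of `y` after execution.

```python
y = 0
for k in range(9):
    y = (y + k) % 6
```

Let's trace through this code step by step.

Initialize: y = 0
Entering loop: for k in range(9):

After execution: y = 0
0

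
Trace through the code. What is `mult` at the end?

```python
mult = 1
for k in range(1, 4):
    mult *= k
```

Let's trace through this code step by step.

Initialize: mult = 1
Entering loop: for k in range(1, 4):

After execution: mult = 6
6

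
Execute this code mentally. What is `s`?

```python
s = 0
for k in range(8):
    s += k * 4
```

Let's trace through this code step by step.

Initialize: s = 0
Entering loop: for k in range(8):

After execution: s = 112
112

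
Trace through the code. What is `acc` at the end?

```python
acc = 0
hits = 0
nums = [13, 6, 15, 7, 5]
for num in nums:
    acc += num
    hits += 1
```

Let's trace through this code step by step.

Initialize: acc = 0
Initialize: hits = 0
Initialize: nums = [13, 6, 15, 7, 5]
Entering loop: for num in nums:

After execution: acc = 46
46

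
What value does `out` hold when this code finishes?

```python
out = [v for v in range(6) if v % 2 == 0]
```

Let's trace through this code step by step.

Initialize: out = [v for v in range(6) if v % 2 == 0]

After execution: out = [0, 2, 4]
[0, 2, 4]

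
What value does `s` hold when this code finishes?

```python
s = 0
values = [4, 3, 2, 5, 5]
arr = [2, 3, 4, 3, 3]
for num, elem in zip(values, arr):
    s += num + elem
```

Let's trace through this code step by step.

Initialize: s = 0
Initialize: values = [4, 3, 2, 5, 5]
Initialize: arr = [2, 3, 4, 3, 3]
Entering loop: for num, elem in zip(values, arr):

After execution: s = 34
34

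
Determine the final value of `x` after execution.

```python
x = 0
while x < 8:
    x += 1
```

Let's trace through this code step by step.

Initialize: x = 0
Entering loop: while x < 8:

After execution: x = 8
8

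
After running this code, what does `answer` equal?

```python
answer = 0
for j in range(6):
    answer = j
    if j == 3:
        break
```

Let's trace through this code step by step.

Initialize: answer = 0
Entering loop: for j in range(6):

After execution: answer = 3
3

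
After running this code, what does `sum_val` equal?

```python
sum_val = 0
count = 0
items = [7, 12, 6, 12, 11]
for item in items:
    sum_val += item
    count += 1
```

Let's trace through this code step by step.

Initialize: sum_val = 0
Initialize: count = 0
Initialize: items = [7, 12, 6, 12, 11]
Entering loop: for item in items:

After execution: sum_val = 48
48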